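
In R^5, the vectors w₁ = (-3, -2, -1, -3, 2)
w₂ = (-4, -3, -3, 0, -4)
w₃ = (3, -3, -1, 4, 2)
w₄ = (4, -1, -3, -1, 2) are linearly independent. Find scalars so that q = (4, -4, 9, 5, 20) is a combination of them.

q = 3w₁ - 3w₂ + 3w₃ - 2w₄

Since w₁, w₂, w₃, w₄ are independent, the coefficients expressing q are uniquely determined by a linear system.
Back-substitution yields (a₁, …, a₄) = (3, -3, 3, -2).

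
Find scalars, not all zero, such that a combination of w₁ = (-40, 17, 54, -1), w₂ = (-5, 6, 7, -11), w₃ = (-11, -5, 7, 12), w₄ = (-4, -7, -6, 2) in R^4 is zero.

w₁ - 3w₂ - 3w₃ + 2w₄ = 0

Set up α₁w₁ + … + α₄w₄ = 0 and solve the homogeneous system.
A generator of the null space is (1, -3, -3, 2).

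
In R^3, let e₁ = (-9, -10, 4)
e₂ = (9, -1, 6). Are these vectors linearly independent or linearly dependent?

Place the vectors as rows of a 2×3 matrix and reduce to echelon form.
The reduction yields 2 nonzero rows, so the rank is 2.
Since rank = 2 (the number of vectors), the set is linearly independent.

linearly independent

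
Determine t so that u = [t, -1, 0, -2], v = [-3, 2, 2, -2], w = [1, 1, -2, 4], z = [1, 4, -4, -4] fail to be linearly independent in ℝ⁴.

The set is linearly dependent precisely when det[u; v; w; z] = 0.
Expanding, det = 80*t - 56.
Solving 80*t - 56 = 0 yields t = 7/10.

t = 7/10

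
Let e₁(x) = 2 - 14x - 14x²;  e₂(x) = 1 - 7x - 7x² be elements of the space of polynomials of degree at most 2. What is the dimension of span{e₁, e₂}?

Pass to coordinate vectors with respect to the basis {1, x, x²}.
Form the matrix with e₁, e₂ as columns and reduce.
The echelon form has 1 nonzero row, so the rank is 1.

1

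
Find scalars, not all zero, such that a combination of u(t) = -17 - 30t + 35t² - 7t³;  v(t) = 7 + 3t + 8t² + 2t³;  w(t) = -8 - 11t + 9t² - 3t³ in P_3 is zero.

Write each element as a vector in ℝ⁴ using {1, t, …, t³}.
Solve the homogeneous system with u, v, w as columns by row-reducing the coefficient matrix.
One solution (up to scaling) is (1, -1, -3).

u - v - 3w = 0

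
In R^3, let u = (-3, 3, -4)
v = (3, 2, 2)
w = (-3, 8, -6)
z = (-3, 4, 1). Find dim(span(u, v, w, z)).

3

Put the 3×4 matrix [u|v|w|z] into echelon form.
Reduction leaves 3 leading entries, giving rank 3.
(With 4 elements in a 3-dimensional space the rank is at most 3.)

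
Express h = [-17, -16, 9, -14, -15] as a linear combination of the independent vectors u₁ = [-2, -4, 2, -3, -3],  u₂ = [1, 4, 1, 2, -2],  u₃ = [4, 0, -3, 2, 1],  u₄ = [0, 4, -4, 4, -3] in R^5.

Solve the system with u₁, u₂, u₃, u₄ as columns and h as the right-hand side.
Row-reducing the augmented matrix gives the unique coefficients (α₁, …, α₄) = (4, -1, -2, 1).

h = 4u₁ - u₂ - 2u₃ + u₄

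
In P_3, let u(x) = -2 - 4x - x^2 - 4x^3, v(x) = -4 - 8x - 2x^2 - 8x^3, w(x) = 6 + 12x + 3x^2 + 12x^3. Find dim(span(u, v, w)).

Represent each element by its coordinate vector in ℝ⁴.
Apply Gaussian elimination to the matrix whose rows are u, v, w.
There is 1 pivot column, so rank = 1.

1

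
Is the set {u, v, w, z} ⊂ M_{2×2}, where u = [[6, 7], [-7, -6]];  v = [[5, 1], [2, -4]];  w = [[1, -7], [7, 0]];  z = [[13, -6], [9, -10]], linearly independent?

linearly dependent

Write each element as a coordinate vector in ℝ⁴ using {E₁₁, E₁₂, E₂₁, E₂₂}.
Form the 4×4 matrix with these as columns; its determinant is 0.
A zero determinant means the columns are linearly dependent.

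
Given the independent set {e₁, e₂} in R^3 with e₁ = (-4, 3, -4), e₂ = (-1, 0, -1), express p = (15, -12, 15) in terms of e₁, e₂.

p = -4e₁ + e₂

Set up the augmented matrix [e₁ | e₂ | p] and row-reduce.
The system has the unique solution (c₁, c₂) = (-4, 1).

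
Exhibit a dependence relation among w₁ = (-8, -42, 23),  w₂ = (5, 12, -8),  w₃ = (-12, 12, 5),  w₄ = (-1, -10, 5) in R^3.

w₁ + w₂ - 3w₄ = 0

Solve the homogeneous system with w₁, w₂, w₃, w₄ as columns by row-reducing the coefficient matrix.
A generator of the null space is (1, 1, 0, -3).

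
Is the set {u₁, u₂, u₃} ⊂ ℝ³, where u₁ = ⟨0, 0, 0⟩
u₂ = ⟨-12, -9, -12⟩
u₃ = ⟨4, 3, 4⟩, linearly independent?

linearly dependent

One of the vectors is the zero vector, so the set is linearly dependent.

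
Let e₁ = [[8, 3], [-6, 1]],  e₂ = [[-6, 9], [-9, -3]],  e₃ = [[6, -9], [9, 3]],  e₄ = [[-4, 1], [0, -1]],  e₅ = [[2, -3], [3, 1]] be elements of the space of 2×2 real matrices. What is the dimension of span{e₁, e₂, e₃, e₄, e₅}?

Represent each element by its coordinate vector in ℝ⁴.
Put the 4×5 matrix [e₁|e₂|e₃|e₄|e₅] into echelon form.
There are 2 pivot columns, so rank = 2.
(With 5 elements in a 4-dimensional space the rank is at most 4.)

dim = 2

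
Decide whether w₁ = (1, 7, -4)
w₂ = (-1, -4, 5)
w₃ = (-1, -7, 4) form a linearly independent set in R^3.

Place the vectors as rows of a 3×3 matrix and reduce to echelon form.
The reduction yields 2 nonzero rows, so the rank is 2.
Since rank 2 < 3, the set is linearly dependent.

linearly dependent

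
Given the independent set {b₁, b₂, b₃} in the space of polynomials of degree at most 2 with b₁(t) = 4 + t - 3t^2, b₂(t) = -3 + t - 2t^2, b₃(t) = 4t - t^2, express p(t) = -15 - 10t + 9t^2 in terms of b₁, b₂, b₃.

p = -3b₁ + b₂ - 2b₃

Work in coordinates with respect to the standard basis {1, t, t^2}.
Write p = c₁b₁ + … + c₃b₃ and equate components.
The system has the unique solution (c₁, c₂, c₃) = (-3, 1, -2).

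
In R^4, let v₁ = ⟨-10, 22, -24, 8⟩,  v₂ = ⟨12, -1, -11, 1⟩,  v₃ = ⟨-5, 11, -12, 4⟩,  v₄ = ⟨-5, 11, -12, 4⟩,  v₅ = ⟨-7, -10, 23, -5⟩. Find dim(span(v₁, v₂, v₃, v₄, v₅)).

dim = 2

Put the 4×5 matrix [v₁|v₂|v₃|v₄|v₅] into echelon form.
Reduction leaves 2 leading entries, giving rank 2.
(With 5 elements in a 4-dimensional space the rank is at most 4.)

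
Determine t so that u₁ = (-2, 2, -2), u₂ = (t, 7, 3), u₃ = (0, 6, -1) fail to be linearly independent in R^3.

t = 5

The vectors are dependent exactly when the determinant of the matrix with rows u₁, u₂, u₃ vanishes.
Cofactor expansion gives det = 50 - 10*t.
This vanishes exactly when t = 5.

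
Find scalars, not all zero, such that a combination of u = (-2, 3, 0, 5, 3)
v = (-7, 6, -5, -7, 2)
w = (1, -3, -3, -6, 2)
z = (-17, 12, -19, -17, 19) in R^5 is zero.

3u + 2v + 3w - z = 0

Row-reduce the matrix with u, v, w, z as columns; the null space gives the coefficients.
One solution (up to scaling) is (3, 2, 3, -1).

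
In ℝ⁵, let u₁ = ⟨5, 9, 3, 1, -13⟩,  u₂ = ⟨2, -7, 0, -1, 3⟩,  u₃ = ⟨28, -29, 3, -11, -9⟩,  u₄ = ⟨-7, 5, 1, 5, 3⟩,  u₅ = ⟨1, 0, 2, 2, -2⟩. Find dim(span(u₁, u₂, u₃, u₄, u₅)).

dim = 3

Apply Gaussian elimination to the matrix whose rows are u₁, u₂, u₃, u₄, u₅.
There are 3 pivot columns, so rank = 3.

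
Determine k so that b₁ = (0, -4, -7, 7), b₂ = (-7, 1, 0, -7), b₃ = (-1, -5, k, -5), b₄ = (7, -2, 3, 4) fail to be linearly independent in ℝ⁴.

k = 4

The vectors are dependent exactly when the determinant of the matrix with rows b₁, b₂, b₃, b₄ vanishes.
Expanding, det = 133*k - 532.
Solving 133*k - 532 = 0 yields k = 4.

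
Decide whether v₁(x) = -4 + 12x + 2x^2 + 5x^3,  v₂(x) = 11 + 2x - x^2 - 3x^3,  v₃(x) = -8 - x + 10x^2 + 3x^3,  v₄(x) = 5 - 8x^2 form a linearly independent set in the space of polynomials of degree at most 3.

Take coordinates with respect to the standard basis {1, x, …, x^3}.
Row-reduce the matrix whose columns are v₁, v₂, v₃, v₄.
The reduction yields 4 nonzero rows, so the rank is 4.
Since rank = 4 (the number of vectors), the set is linearly independent.

linearly independent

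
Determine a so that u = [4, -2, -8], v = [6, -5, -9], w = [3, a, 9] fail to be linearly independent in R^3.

Dependence holds iff the 3×3 matrix [u v w] is singular.
The determinant works out to -12*a - 138.
Setting this to zero gives a = -23/2.

a = -23/2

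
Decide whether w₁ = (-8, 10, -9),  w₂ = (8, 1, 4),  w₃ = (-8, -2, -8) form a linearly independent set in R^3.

The matrix [w₁|w₂|w₃] has determinant 392.
A nonzero determinant means the columns are linearly independent.

linearly independent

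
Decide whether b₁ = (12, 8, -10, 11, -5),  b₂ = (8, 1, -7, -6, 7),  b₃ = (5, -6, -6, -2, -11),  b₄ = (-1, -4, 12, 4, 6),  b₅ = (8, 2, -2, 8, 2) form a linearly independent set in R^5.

Row-reduce the matrix whose columns are b₁, b₂, b₃, b₄, b₅.
The reduction yields 5 nonzero rows, so the rank is 5.
Since rank = 5 (the number of vectors), the set is linearly independent.

linearly independent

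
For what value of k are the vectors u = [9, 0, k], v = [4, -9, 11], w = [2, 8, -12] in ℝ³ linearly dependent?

Dependence holds iff the 3×3 matrix [u v w] is singular.
The determinant works out to 50*k + 180.
This vanishes exactly when k = -18/5.

k = -18/5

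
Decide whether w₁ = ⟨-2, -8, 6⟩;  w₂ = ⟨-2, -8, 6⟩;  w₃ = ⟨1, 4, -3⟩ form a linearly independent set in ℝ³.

linearly dependent

One vector is a scalar multiple of another, so the set is dependent.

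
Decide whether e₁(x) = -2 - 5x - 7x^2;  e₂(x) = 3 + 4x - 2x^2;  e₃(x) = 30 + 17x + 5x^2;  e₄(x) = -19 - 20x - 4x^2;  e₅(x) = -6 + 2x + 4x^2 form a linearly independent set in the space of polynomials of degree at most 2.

linearly dependent

Take coordinates with respect to the standard basis {1, x, x^2}.
There are 5 vectors in a 3-dimensional space, so they cannot be linearly independent.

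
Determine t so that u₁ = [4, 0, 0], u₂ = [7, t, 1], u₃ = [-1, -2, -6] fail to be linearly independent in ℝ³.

The set is linearly dependent precisely when det[u₁; u₂; u₃] = 0.
Expanding, det = 8 - 24*t.
Solving 8 - 24*t = 0 yields t = 1/3.

t = 1/3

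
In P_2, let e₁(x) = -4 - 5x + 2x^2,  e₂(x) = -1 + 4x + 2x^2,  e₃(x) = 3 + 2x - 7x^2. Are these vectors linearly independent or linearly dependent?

Write each element as a coordinate vector in ℝ³ using {1, x, x^2}.
Row-reduce the matrix whose columns are e₁, e₂, e₃.
The reduction yields 3 nonzero rows, so the rank is 3.
Since rank = 3 (the number of vectors), the set is linearly independent.

linearly independent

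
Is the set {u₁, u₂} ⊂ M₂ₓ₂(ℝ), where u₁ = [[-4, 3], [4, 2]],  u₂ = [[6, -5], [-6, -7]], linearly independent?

Take coordinates with respect to the standard basis {E₁₁, E₁₂, E₂₁, E₂₂}.
Place the vectors as rows of a 2×4 matrix and reduce to echelon form.
The reduction yields 2 nonzero rows, so the rank is 2.
Since rank = 2 (the number of vectors), the set is linearly independent.

linearly independent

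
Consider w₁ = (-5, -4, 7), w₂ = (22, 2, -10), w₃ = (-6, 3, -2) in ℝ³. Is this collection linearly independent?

Form the 3×3 matrix with these as columns; its determinant is 0.
A zero determinant means the columns are linearly dependent.
Indeed 2w₁ + w₂ + 2w₃ = 0.

linearly dependent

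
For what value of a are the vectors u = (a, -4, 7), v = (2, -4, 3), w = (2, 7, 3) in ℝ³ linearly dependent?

The set is linearly dependent precisely when det[u; v; w] = 0.
Cofactor expansion gives det = 154 - 33*a.
Solving 154 - 33*a = 0 yields a = 14/3.

a = 14/3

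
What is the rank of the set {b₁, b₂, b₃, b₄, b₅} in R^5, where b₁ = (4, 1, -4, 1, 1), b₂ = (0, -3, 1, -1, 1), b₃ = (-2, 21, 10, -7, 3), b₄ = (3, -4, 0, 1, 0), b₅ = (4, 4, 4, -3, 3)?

Row-reduce the 5×5 matrix with these as rows.
Reduction leaves 4 leading entries, giving rank 4.

rank 4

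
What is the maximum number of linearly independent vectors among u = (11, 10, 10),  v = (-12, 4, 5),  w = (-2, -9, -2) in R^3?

Apply Gaussian elimination to the matrix whose rows are u, v, w.
Exactly 3 pivots survive; hence the rank is 3.

3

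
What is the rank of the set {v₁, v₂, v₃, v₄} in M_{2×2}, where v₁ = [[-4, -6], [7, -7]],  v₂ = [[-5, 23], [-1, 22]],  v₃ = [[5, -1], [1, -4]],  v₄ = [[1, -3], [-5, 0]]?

Pass to coordinate vectors with respect to the basis {E₁₁, E₁₂, E₂₁, E₂₂}.
Apply Gaussian elimination to the matrix whose rows are v₁, v₂, v₃, v₄.
There are 3 pivot columns, so rank = 3.

rank 3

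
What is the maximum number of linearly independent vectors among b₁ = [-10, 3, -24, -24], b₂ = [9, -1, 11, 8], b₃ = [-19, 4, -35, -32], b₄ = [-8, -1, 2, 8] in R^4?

2

Put the 4×4 matrix [b₁|b₂|b₃|b₄] into echelon form.
Reduction leaves 2 leading entries, giving rank 2.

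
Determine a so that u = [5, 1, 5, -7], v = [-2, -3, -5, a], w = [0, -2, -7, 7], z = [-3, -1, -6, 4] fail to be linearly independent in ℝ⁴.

Dependence holds iff the 4×4 matrix [u v w z] is singular.
Expanding, det = 16*a - 288.
Setting this to zero gives a = 18.

a = 18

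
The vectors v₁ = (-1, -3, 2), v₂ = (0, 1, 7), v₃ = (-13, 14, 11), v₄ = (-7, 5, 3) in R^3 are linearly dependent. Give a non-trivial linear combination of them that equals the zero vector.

v₁ - v₂ + v₃ - 2v₄ = 0

Write the vectors as columns of a matrix and find a nonzero vector in its null space.
A generator of the null space is (1, -1, 1, -2).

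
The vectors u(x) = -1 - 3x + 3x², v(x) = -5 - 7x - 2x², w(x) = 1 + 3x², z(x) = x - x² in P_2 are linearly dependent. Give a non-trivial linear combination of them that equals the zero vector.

2u - v - 3w - z = 0

Take coordinates with respect to {1, x, x²}.
Solve the homogeneous system with u, v, w, z as columns by row-reducing the coefficient matrix.
A generator of the null space is (2, -1, -3, -1).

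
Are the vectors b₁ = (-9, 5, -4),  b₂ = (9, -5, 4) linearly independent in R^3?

linearly dependent

Place the vectors as rows of a 2×3 matrix and reduce to echelon form.
The reduction yields 1 nonzero row, so the rank is 1.
Since rank 1 < 2, the set is linearly dependent.
Indeed b₁ + b₂ = 0.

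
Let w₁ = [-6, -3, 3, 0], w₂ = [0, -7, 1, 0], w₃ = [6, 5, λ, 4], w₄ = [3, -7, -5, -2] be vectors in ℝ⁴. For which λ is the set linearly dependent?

λ = 43/7

The set is linearly dependent precisely when det[w₁; w₂; w₃; w₄] = 0.
The determinant works out to 516 - 84*λ.
Setting this to zero gives λ = 43/7.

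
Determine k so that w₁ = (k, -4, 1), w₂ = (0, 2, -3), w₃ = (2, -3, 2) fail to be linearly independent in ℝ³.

Dependence holds iff the 3×3 matrix [w₁ w₂ w₃] is singular.
Cofactor expansion gives det = 20 - 5*k.
This vanishes exactly when k = 4.

k = 4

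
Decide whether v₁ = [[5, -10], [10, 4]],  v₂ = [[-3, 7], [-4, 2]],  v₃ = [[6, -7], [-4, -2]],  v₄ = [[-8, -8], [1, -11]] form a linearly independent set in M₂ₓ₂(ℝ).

Write each element as a coordinate vector in ℝ⁴ using {E₁₁, E₁₂, E₂₁, E₂₂}.
Form the 4×4 matrix with these as columns; its determinant is -3770.
A nonzero determinant means the columns are linearly independent.

linearly independent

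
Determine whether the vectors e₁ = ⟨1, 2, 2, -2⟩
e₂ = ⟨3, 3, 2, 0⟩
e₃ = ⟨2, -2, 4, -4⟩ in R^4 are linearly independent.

linearly independent

Row-reduce the matrix whose columns are e₁, e₂, e₃.
The reduction yields 3 nonzero rows, so the rank is 3.
Since rank = 3 (the number of vectors), the set is linearly independent.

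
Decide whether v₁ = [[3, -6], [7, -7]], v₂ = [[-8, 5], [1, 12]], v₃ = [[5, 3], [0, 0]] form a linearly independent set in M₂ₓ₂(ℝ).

linearly independent

Write each element as a coordinate vector in ℝ⁴ using {E₁₁, E₁₂, E₂₁, E₂₂}.
Row-reduce the matrix whose columns are v₁, v₂, v₃.
The reduction yields 3 nonzero rows, so the rank is 3.
Since rank = 3 (the number of vectors), the set is linearly independent.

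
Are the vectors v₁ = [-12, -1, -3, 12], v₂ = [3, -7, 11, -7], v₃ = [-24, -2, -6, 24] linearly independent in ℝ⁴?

Place the vectors as rows of a 3×4 matrix and reduce to echelon form.
The reduction yields 2 nonzero rows, so the rank is 2.
Since rank 2 < 3, the set is linearly dependent.
Indeed 2v₁ - v₃ = 0.

linearly dependent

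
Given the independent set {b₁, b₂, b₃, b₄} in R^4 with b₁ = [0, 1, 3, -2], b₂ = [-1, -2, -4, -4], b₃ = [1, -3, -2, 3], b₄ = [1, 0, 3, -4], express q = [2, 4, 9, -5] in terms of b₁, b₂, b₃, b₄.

Since b₁, b₂, b₃, b₄ are independent, the coefficients expressing q are uniquely determined by a linear system.
Back-substitution yields (c₁, …, c₄) = (-1, -1, -1, 2).

q = -b₁ - b₂ - b₃ + 2b₄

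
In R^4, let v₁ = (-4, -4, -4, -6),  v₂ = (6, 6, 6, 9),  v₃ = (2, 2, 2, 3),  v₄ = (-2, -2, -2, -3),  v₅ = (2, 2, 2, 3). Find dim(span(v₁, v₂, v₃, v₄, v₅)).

Form the matrix with v₁, v₂, v₃, v₄, v₅ as columns and reduce.
Reduction leaves 1 leading entry, giving rank 1.
(With 5 elements in a 4-dimensional space the rank is at most 4.)

1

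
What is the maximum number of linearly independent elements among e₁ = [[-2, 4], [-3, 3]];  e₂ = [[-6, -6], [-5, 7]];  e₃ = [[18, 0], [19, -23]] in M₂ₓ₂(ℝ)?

2

Use coordinates relative to {E₁₁, E₁₂, E₂₁, E₂₂}.
Apply Gaussian elimination to the matrix whose rows are e₁, e₂, e₃.
Exactly 2 pivots survive; hence the rank is 2.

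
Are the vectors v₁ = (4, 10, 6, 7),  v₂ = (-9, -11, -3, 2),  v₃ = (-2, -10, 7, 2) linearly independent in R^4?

linearly independent

Place the vectors as rows of a 3×4 matrix and reduce to echelon form.
The reduction yields 3 nonzero rows, so the rank is 3.
Since rank = 3 (the number of vectors), the set is linearly independent.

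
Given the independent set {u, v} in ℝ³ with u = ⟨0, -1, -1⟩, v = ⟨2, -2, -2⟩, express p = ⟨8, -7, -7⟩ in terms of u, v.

p = -u + 4v

Solve the system with u, v as columns and p as the right-hand side.
The system has the unique solution (c₁, c₂) = (-1, 4).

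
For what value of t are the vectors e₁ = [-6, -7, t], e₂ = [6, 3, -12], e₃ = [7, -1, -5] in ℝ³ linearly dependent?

Place the vectors as rows of a 3×3 matrix; dependence ⇔ determinant zero.
Cofactor expansion gives det = 540 - 27*t.
Setting this to zero gives t = 20.

t = 20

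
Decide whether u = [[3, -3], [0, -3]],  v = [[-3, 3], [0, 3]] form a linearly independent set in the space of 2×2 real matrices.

Take coordinates with respect to the standard basis {E₁₁, E₁₂, E₂₁, E₂₂}.
Place the vectors as rows of a 2×4 matrix and reduce to echelon form.
The reduction yields 1 nonzero row, so the rank is 1.
Since rank 1 < 2, the set is linearly dependent.
Indeed u + v = 0.

linearly dependent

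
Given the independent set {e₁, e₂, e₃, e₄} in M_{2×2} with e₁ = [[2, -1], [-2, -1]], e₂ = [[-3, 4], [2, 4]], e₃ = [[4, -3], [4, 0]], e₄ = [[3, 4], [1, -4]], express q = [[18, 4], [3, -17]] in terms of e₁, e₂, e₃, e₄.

q = e₁ - e₂ + e₃ + 3e₄

Take coordinate vectors relative to {E₁₁, E₁₂, E₂₁, E₂₂}.
Solve the system with e₁, e₂, e₃, e₄ as columns and q as the right-hand side.
Row-reducing the augmented matrix gives the unique coefficients (α₁, …, α₄) = (1, -1, 1, 3).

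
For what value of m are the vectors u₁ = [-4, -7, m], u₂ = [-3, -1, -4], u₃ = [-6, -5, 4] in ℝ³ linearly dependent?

Place the vectors as rows of a 3×3 matrix; dependence ⇔ determinant zero.
Cofactor expansion gives det = 9*m - 156.
Setting this to zero gives m = 52/3.

m = 52/3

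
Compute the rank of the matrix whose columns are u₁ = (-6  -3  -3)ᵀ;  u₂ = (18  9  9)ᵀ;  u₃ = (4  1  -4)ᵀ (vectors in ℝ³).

2

Form the matrix with u₁, u₂, u₃ as columns and reduce.
The echelon form has 2 nonzero rows, so the rank is 2.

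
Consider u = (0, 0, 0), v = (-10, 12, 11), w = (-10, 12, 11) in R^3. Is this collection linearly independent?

linearly dependent

One of the vectors is the zero vector, so the set is linearly dependent.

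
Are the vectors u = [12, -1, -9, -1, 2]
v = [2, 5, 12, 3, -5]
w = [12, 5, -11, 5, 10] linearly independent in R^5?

Row-reduce the matrix whose columns are u, v, w.
The reduction yields 3 nonzero rows, so the rank is 3.
Since rank = 3 (the number of vectors), the set is linearly independent.

linearly independent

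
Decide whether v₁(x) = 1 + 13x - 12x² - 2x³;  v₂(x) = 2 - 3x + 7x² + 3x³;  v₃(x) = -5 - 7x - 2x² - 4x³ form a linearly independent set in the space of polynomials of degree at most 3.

linearly dependent

Take coordinates with respect to the standard basis {1, x, …, x³}.
Place the vectors as rows of a 3×4 matrix and reduce to echelon form.
The reduction yields 2 nonzero rows, so the rank is 2.
Since rank 2 < 3, the set is linearly dependent.
Indeed v₁ + 2v₂ + v₃ = 0.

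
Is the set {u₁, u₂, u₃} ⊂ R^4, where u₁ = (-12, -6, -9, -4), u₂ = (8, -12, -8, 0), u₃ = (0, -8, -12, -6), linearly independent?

linearly independent

Place the vectors as rows of a 3×4 matrix and reduce to echelon form.
The reduction yields 3 nonzero rows, so the rank is 3.
Since rank = 3 (the number of vectors), the set is linearly independent.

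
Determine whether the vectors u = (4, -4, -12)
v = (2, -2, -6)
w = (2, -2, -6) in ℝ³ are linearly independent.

Two of the vectors are equal, giving an immediate dependence.

linearly dependent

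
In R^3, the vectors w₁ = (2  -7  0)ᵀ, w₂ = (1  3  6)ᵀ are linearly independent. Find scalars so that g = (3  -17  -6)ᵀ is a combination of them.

Solve the system with w₁, w₂ as columns and g as the right-hand side.
The system has the unique solution (α₁, α₂) = (2, -1).

g = 2w₁ - w₂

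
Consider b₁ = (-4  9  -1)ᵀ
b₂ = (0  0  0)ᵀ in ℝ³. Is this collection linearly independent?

One of the vectors is the zero vector, so the set is linearly dependent.

linearly dependent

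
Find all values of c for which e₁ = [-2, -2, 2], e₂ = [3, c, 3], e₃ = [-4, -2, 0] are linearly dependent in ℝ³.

The vectors are dependent exactly when the determinant of the matrix with rows e₁, e₂, e₃ vanishes.
Cofactor expansion gives det = 8*c.
Setting this to zero gives c = 0.

c = 0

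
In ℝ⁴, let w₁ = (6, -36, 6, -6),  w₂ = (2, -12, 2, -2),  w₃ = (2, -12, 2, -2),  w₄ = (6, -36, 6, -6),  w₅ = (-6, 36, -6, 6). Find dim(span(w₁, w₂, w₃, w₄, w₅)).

1

Form the matrix with w₁, w₂, w₃, w₄, w₅ as columns and reduce.
There is 1 pivot column, so rank = 1.
(With 5 elements in a 4-dimensional space the rank is at most 4.)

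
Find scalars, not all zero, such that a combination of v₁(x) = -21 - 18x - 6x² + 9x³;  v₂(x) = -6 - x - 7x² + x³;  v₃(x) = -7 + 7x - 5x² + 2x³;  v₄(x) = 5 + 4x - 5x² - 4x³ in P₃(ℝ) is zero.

Take coordinates with respect to {1, x, …, x³}.
Set up α₁v₁ + … + α₄v₄ = 0 and solve the homogeneous system.
A generator of the null space is (1, -3, 1, 2).

v₁ - 3v₂ + v₃ + 2v₄ = 0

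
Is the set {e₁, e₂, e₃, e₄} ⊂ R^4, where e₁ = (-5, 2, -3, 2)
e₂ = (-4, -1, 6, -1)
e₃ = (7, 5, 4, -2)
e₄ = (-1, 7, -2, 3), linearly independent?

Place the vectors as rows of a 4×4 matrix and reduce to echelon form.
The reduction yields 4 nonzero rows, so the rank is 4.
Since rank = 4 (the number of vectors), the set is linearly independent.

linearly independent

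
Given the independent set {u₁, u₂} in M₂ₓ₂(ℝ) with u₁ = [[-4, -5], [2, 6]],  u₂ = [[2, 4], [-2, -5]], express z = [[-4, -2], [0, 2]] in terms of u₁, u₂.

z = 2u₁ + 2u₂

Work in coordinates with respect to the standard basis {E₁₁, E₁₂, E₂₁, E₂₂}.
Write z = c₁u₁ + c₂u₂ and equate components.
The system has the unique solution (c₁, c₂) = (2, 2).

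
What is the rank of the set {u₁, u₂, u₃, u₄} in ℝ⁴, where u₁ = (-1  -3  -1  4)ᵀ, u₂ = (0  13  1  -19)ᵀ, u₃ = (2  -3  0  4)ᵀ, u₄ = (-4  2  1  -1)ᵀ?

Put the 4×4 matrix [u₁|u₂|u₃|u₄] into echelon form.
Reduction leaves 3 leading entries, giving rank 3.

3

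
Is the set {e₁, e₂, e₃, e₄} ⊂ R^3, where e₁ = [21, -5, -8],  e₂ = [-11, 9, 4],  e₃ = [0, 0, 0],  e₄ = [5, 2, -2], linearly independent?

There are 4 vectors in a 3-dimensional space, so they cannot be linearly independent.

linearly dependent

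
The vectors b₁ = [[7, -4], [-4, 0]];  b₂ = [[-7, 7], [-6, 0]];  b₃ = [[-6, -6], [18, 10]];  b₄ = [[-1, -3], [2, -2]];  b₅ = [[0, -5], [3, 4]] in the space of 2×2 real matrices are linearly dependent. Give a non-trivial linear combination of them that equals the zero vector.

Take coordinates with respect to {E₁₁, E₁₂, E₂₁, E₂₂}.
Solve the homogeneous system with b₁, b₂, b₃, b₄, b₅ as columns by row-reducing the coefficient matrix.
The free variable yields coefficients (2, 1, 1, 1, -2) (any nonzero multiple also works).

2b₁ + b₂ + b₃ + b₄ - 2b₅ = 0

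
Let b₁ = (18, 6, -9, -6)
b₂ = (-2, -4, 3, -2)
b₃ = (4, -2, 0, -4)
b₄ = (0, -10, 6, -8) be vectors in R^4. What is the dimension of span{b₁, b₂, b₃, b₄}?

dim = 2

Form the matrix with b₁, b₂, b₃, b₄ as columns and reduce.
The echelon form has 2 nonzero rows, so the rank is 2.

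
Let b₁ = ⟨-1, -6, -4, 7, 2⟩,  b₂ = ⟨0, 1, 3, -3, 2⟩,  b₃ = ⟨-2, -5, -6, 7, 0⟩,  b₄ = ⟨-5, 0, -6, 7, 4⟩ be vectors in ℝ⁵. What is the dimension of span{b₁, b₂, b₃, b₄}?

4

Form the matrix with b₁, b₂, b₃, b₄ as columns and reduce.
There are 4 pivot columns, so rank = 4.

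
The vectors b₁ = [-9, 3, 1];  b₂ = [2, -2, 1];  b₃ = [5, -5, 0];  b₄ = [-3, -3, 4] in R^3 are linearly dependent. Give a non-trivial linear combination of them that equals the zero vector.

b₁ + 3b₂ - b₄ = 0

Write the vectors as columns of a matrix and find a nonzero vector in its null space.
A generator of the null space is (1, 3, 0, -1).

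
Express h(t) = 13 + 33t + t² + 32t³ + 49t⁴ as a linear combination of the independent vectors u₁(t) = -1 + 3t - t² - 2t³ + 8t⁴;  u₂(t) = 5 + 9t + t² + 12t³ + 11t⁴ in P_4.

h = 2u₁ + 3u₂

Take coordinate vectors relative to {1, t, …, t⁴}.
Write h = c₁u₁ + c₂u₂ and equate components.
Row-reducing the augmented matrix gives the unique coefficients (c₁, c₂) = (2, 3).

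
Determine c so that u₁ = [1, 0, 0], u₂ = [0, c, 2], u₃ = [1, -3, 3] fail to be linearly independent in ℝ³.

Place the vectors as rows of a 3×3 matrix; dependence ⇔ determinant zero.
Expanding, det = 3*c + 6.
Solving 3*c + 6 = 0 yields c = -2.

c = -2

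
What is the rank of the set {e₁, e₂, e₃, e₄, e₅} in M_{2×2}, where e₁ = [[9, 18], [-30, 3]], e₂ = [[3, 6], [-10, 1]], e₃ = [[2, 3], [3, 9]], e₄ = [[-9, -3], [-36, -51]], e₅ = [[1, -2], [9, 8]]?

rank 3

Pass to coordinate vectors with respect to the basis {E₁₁, E₁₂, E₂₁, E₂₂}.
Row-reduce the 5×4 matrix with these as rows.
There are 3 pivot columns, so rank = 3.
(With 5 elements in a 4-dimensional space the rank is at most 4.)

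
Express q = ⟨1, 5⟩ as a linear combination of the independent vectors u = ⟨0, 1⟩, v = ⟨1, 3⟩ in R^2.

Write q = c₁u + c₂v and equate components.
Back-substitution yields (c₁, c₂) = (2, 1).

q = 2u + v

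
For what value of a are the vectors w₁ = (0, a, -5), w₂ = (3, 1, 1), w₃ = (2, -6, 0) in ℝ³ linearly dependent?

Place the vectors as rows of a 3×3 matrix; dependence ⇔ determinant zero.
The determinant works out to 2*a + 100.
Setting this to zero gives a = -50.

a = -50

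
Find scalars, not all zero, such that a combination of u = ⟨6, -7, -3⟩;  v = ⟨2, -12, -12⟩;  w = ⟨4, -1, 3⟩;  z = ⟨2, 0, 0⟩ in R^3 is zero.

Row-reduce the matrix with u, v, w, z as columns; the null space gives the coefficients.
A generator of the null space is (2, -1, -2, -1).

2u - v - 2w - z = 0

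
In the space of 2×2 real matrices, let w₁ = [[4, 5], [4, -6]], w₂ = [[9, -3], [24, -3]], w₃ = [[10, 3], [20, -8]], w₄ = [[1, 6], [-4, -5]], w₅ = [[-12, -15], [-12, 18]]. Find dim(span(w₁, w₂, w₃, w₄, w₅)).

2

Pass to coordinate vectors with respect to the basis {E₁₁, E₁₂, E₂₁, E₂₂}.
Apply Gaussian elimination to the matrix whose rows are w₁, w₂, w₃, w₄, w₅.
There are 2 pivot columns, so rank = 2.
(With 5 elements in a 4-dimensional space the rank is at most 4.)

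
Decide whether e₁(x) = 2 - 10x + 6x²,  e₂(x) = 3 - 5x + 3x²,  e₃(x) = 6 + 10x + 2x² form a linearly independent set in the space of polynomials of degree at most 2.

Write each element as a coordinate vector in ℝ³ using {1, x, x²}.
Row-reduce the matrix whose columns are e₁, e₂, e₃.
The reduction yields 3 nonzero rows, so the rank is 3.
Since rank = 3 (the number of vectors), the set is linearly independent.

linearly independent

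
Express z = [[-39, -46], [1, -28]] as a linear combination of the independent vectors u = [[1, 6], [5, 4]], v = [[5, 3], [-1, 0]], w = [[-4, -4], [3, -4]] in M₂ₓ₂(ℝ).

z = -3u - 4v + 4w

Identify each element with its coordinate vector in ℝ⁴ via {E₁₁, E₁₂, E₂₁, E₂₂}.
Write z = α₁u + … + α₃w and equate components.
The system has the unique solution (α₁, α₂, α₃) = (-3, -4, 4).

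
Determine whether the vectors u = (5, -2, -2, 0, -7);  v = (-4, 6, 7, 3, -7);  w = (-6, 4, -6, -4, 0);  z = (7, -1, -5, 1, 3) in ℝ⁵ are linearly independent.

linearly independent

Place the vectors as rows of a 4×5 matrix and reduce to echelon form.
The reduction yields 4 nonzero rows, so the rank is 4.
Since rank = 4 (the number of vectors), the set is linearly independent.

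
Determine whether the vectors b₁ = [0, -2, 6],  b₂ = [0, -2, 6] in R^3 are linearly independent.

linearly dependent

Place the vectors as rows of a 2×3 matrix and reduce to echelon form.
The reduction yields 1 nonzero row, so the rank is 1.
Since rank 1 < 2, the set is linearly dependent.
Indeed b₁ - b₂ = 0.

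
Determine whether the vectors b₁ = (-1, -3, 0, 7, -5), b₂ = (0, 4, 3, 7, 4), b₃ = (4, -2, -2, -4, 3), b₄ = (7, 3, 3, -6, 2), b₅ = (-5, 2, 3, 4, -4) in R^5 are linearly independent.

Form the 5×5 matrix with these as columns; its determinant is 1970.
A nonzero determinant means the columns are linearly independent.

linearly independent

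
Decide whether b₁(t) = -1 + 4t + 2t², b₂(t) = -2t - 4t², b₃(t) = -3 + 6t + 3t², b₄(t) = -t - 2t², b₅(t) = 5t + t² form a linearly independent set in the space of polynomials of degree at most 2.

Write each element as a coordinate vector in ℝ³ using {1, t, t²}.
There are 5 vectors in a 3-dimensional space, so they cannot be linearly independent.

linearly dependent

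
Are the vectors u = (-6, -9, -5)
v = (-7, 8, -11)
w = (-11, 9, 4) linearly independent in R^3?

The matrix [u|v|w] has determinant -2252.
A nonzero determinant means the columns are linearly independent.

linearly independent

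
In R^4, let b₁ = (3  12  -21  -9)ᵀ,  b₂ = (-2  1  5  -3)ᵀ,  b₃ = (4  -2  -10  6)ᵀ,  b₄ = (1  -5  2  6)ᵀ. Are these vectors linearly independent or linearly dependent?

linearly dependent

Form the 4×4 matrix with these as columns; its determinant is 0.
A zero determinant means the columns are linearly dependent.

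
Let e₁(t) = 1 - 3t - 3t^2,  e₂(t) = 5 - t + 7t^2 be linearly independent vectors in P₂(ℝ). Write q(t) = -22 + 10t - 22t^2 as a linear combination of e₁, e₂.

q = -2e₁ - 4e₂

Work in coordinates with respect to the standard basis {1, t, t^2}.
Write q = α₁e₁ + α₂e₂ and equate components.
The system has the unique solution (α₁, α₂) = (-2, -4).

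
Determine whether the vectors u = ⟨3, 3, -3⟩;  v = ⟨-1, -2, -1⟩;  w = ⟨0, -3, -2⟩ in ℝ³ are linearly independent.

Place the vectors as rows of a 3×3 matrix and reduce to echelon form.
The reduction yields 3 nonzero rows, so the rank is 3.
Since rank = 3 (the number of vectors), the set is linearly independent.

linearly independent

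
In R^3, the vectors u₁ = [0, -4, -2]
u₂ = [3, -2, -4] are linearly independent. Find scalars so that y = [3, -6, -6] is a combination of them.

Write y = a₁u₁ + a₂u₂ and equate components.
Row-reducing the augmented matrix gives the unique coefficients (a₁, a₂) = (1, 1).

y = u₁ + u₂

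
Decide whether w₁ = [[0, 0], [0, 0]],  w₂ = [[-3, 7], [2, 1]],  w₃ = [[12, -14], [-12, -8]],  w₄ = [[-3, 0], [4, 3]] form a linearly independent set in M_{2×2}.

Take coordinates with respect to the standard basis {E₁₁, E₁₂, E₂₁, E₂₂}.
One of the vectors is the zero vector, so the set is linearly dependent.

linearly dependent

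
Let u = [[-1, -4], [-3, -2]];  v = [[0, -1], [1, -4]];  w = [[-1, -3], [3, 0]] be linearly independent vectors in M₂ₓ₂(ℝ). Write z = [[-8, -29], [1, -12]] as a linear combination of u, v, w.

Take coordinate vectors relative to {E₁₁, E₁₂, E₂₁, E₂₂}.
Set up the augmented matrix [u | v | w | z] and row-reduce.
Back-substitution yields (α₁, α₂, α₃) = (4, 1, 4).

z = 4u + v + 4w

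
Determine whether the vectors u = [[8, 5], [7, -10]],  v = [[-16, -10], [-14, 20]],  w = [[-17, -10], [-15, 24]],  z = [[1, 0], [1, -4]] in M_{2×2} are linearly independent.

Write each element as a coordinate vector in ℝ⁴ using {E₁₁, E₁₂, E₂₁, E₂₂}.
One vector is a scalar multiple of another, so the set is dependent.

linearly dependent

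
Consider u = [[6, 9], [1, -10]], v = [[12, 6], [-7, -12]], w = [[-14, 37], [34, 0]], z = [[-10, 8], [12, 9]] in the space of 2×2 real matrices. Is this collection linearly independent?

linearly dependent

Write each element as a coordinate vector in ℝ⁴ using {E₁₁, E₁₂, E₂₁, E₂₂}.
Place the vectors as rows of a 4×4 matrix and reduce to echelon form.
The reduction yields 3 nonzero rows, so the rank is 3.
Since rank 3 < 4, the set is linearly dependent.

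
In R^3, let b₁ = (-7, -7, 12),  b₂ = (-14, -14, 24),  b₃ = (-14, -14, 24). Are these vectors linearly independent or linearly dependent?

linearly dependent

Row-reduce the matrix whose columns are b₁, b₂, b₃.
The reduction yields 1 nonzero row, so the rank is 1.
Since rank 1 < 3, the set is linearly dependent.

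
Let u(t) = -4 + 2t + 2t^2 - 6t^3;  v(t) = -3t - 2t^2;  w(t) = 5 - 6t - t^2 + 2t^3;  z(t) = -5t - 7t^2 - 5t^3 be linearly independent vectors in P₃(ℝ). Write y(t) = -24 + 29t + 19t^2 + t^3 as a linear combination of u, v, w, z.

y = u + 4v - 4w - 3z

Take coordinate vectors relative to {1, t, …, t^3}.
Solve the system with u, v, w, z as columns and y as the right-hand side.
Row-reducing the augmented matrix gives the unique coefficients (α₁, …, α₄) = (1, 4, -4, -3).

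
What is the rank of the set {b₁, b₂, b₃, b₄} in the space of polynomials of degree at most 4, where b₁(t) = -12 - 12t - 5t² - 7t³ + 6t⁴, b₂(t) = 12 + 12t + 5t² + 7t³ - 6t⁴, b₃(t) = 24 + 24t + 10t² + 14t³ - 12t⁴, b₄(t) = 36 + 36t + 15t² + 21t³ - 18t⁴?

Use coordinates relative to {1, t, …, t⁴}.
Put the 5×4 matrix [b₁|b₂|b₃|b₄] into echelon form.
Reduction leaves 1 leading entry, giving rank 1.

rank 1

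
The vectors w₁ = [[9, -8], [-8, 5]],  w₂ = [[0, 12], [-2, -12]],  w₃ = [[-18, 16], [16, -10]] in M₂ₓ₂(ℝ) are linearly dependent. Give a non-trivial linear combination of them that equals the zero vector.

Pass to coordinate vectors relative to the basis {E₁₁, E₁₂, E₂₁, E₂₂}.
Set up α₁w₁ + … + α₃w₃ = 0 and solve the homogeneous system.
The free variable yields coefficients (2, 0, 1) (any nonzero multiple also works).

2w₁ + w₃ = 0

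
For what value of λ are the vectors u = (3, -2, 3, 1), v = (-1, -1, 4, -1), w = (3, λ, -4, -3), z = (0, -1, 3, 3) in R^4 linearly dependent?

Dependence holds iff the 4×4 matrix [u v w z] is singular.
Expanding, det = 17 - 51*λ.
This vanishes exactly when λ = 1/3.

λ = 1/3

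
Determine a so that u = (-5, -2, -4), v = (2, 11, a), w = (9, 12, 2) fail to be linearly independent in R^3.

a = -33/7

The set is linearly dependent precisely when det[u; v; w] = 0.
Cofactor expansion gives det = 42*a + 198.
Setting this to zero gives a = -33/7.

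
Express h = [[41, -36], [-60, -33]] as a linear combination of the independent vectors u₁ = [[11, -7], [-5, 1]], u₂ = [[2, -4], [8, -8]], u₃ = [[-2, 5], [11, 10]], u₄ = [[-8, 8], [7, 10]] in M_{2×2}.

Take coordinate vectors relative to {E₁₁, E₁₂, E₂₁, E₂₂}.
Solve the system with u₁, u₂, u₃, u₄ as columns and h as the right-hand side.
Back-substitution yields (α₁, …, α₄) = (1, -2, -1, -4).

h = u₁ - 2u₂ - u₃ - 4u₄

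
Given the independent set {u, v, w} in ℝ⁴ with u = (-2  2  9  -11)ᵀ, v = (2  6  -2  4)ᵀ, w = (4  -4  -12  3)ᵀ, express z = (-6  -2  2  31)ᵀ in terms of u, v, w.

z = -4u - v - 3w

Write z = c₁u + … + c₃w and equate components.
Back-substitution yields (c₁, c₂, c₃) = (-4, -1, -3).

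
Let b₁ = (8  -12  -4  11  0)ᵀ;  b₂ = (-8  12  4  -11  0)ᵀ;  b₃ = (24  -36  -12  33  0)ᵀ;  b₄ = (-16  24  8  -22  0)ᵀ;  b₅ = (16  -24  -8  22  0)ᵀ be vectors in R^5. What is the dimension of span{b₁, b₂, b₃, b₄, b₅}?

Apply Gaussian elimination to the matrix whose rows are b₁, b₂, b₃, b₄, b₅.
The echelon form has 1 nonzero row, so the rank is 1.

1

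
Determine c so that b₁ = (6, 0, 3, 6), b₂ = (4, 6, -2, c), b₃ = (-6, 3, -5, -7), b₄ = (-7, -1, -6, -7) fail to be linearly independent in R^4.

c = 2

Place the vectors as rows of a 4×4 matrix; dependence ⇔ determinant zero.
The determinant works out to 114 - 57*c.
Solving 114 - 57*c = 0 yields c = 2.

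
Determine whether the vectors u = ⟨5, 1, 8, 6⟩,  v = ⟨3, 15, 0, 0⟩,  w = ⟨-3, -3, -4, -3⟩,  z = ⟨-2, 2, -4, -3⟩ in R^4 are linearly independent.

The matrix [u|v|w|z] has determinant 0.
A zero determinant means the columns are linearly dependent.
Indeed 3u + v + 6w = 0.

linearly dependent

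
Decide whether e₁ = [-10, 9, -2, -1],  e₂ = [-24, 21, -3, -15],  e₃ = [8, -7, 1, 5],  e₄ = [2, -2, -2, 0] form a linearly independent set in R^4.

One vector is a scalar multiple of another, so the set is dependent.

linearly dependent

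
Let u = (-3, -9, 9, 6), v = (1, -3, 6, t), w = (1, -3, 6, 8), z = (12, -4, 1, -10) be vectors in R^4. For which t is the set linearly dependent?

t = 8

The vectors are dependent exactly when the determinant of the matrix with rows u, v, w, z vanishes.
Expanding, det = 3312 - 414*t.
This vanishes exactly when t = 8.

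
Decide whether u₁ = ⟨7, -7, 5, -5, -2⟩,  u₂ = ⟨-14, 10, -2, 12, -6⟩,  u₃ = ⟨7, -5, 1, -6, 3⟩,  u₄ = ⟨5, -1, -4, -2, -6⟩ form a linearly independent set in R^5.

linearly dependent

One vector is a scalar multiple of another, so the set is dependent.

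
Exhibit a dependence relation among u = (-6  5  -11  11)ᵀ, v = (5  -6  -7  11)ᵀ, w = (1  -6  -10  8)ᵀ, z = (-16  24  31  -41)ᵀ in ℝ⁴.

Write the vectors as columns of a matrix and find a nonzero vector in its null space.
The free variable yields coefficients (0, 3, 1, 1) (any nonzero multiple also works).

3v + w + z = 0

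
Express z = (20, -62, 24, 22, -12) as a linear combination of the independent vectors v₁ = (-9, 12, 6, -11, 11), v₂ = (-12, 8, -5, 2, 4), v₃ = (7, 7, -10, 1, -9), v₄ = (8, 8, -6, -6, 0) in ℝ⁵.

z = -2v₁ - 2v₂ - 2v₃ - v₄

Solve the system with v₁, v₂, v₃, v₄ as columns and z as the right-hand side.
Row-reducing the augmented matrix gives the unique coefficients (a₁, …, a₄) = (-2, -2, -2, -1).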